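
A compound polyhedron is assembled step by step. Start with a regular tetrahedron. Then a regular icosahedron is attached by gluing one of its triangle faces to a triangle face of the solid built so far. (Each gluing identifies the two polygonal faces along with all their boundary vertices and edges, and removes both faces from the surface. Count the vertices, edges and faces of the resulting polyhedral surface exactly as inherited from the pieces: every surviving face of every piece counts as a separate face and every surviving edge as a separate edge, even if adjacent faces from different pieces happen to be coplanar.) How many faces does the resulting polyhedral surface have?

22

A regular tetrahedron: V=4, E=6, F=4.
Attach a regular icosahedron (V=12, E=30, F=20) along a 3-gon: merge 3 vertices and 3 edges, delete both glued faces → V=13, E=33, F=22.
Check: V − E + F = 13 − 33 + 22 = 2.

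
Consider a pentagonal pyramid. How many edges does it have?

10

A pyramid on an n-gon base has one n-gon and n triangles: V = 5 + 1 = 6, E = 2·5 = 10, F = 5 + 1 = 6.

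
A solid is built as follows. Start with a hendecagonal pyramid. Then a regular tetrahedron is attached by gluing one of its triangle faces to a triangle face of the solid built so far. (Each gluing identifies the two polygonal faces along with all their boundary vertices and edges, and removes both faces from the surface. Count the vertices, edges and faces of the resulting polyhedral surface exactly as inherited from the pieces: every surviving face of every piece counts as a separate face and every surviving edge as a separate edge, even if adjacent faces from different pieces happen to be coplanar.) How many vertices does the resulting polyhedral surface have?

13

A hendecagonal pyramid: V=12, E=22, F=12.
Attach a regular tetrahedron (V=4, E=6, F=4) along a 3-gon: merge 3 vertices and 3 edges, delete both glued faces → V=13, E=25, F=14.
Check: V − E + F = 13 − 25 + 14 = 2.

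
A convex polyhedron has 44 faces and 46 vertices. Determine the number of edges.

88

Here V − E + F = 2.
E = V + F − (2) = 46 + 44 − (2) = 88.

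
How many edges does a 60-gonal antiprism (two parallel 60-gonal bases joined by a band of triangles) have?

An antiprism on an n-gon has two n-gon caps and 2n triangles: V = 2·60 = 120, E = 4·60 = 240, F = 2·60 + 2 = 122.

240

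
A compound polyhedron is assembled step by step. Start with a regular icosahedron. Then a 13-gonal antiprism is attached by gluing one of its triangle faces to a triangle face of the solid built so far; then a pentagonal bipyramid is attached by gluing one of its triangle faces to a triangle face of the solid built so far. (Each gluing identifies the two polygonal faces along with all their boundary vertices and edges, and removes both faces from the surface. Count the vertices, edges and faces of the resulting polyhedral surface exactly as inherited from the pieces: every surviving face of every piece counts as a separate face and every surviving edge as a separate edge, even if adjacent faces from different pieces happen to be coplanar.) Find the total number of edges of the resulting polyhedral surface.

A regular icosahedron: V=12, E=30, F=20.
Attach a 13-gonal antiprism (V=26, E=52, F=28) along a 3-gon: merge 3 vertices and 3 edges, delete both glued faces → V=35, E=79, F=46.
Attach a pentagonal bipyramid (V=7, E=15, F=10) along a 3-gon: merge 3 vertices and 3 edges, delete both glued faces → V=39, E=91, F=54.
Check: V − E + F = 39 − 91 + 54 = 2.

91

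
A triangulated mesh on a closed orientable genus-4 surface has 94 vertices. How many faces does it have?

χ = 2 − 2·4 = -6, and every face is a triangle so 3F = 2E.
V − E + F = -6 with E = 3F/2 gives 94 − (3/2 − 1)·F = -6, so F = 200 and E = 300.

200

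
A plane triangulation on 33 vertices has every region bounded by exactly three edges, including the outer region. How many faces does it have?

62

In a plane triangulation 3F = 2E and V − E + F = 2, so F = 2V − 4 = 2·33 − 4 = 62.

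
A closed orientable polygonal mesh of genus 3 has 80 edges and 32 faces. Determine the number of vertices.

44

For a closed orientable surface of genus 3, χ = 2 − 2·3 = -4.
V = -4 + E − F = -4 + 80 − 32 = 44.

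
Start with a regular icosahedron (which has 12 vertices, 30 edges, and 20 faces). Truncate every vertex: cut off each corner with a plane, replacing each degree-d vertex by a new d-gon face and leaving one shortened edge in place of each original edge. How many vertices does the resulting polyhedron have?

60

Truncation replaces each original edge-end by a new vertex, so V′ = 2E = 60.
Each original edge survives, and each old vertex of degree d contributes d new edges; summing degrees gives Σd = 2E, so E′ = E + 2E = 3E = 90.
Each original face survives and each original vertex becomes one new face: F′ = F + V = 32.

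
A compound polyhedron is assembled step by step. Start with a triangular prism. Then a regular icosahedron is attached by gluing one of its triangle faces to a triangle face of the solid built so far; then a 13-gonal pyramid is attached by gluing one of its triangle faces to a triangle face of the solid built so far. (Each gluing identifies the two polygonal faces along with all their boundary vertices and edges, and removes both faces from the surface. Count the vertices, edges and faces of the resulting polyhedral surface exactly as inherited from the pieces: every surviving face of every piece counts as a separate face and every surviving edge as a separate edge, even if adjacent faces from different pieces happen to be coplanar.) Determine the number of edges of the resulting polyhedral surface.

59

A triangular prism: V=6, E=9, F=5.
Attach a regular icosahedron (V=12, E=30, F=20) along a 3-gon: merge 3 vertices and 3 edges, delete both glued faces → V=15, E=36, F=23.
Attach a 13-gonal pyramid (V=14, E=26, F=14) along a 3-gon: merge 3 vertices and 3 edges, delete both glued faces → V=26, E=59, F=35.
Check: V − E + F = 26 − 59 + 35 = 2.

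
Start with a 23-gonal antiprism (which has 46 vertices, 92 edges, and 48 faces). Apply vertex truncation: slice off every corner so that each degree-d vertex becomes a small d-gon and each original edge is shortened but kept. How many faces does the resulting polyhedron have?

Truncation replaces each original edge-end by a new vertex, so V′ = 2E = 184.
Each original edge survives, and each old vertex of degree d contributes d new edges; summing degrees gives Σd = 2E, so E′ = E + 2E = 3E = 276.
Each original face survives and each original vertex becomes one new face: F′ = F + V = 94.

94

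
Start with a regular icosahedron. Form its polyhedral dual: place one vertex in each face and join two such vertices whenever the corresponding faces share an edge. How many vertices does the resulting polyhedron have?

20

The base solid has V = 12, E = 30, F = 20.
The dual swaps V and F and preserves E: V′ = F = 20, E′ = E = 30, F′ = V = 12.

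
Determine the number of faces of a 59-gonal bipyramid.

A bipyramid over an n-gon has 2n triangular faces and n + 2 vertices: V = 59 + 2 = 61, E = 3·59 = 177, F = 2·59 = 118.

118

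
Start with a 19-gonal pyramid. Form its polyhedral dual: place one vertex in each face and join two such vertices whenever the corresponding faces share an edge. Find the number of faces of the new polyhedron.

The base solid has V = 20, E = 38, F = 20.
The dual swaps V and F and preserves E: V′ = F = 20, E′ = E = 38, F′ = V = 20.

20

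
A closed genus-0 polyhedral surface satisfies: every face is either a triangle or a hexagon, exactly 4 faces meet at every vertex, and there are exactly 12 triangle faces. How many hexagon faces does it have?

Let x be the number of hexagons; then F = 12 + x.
Edge–face incidences: 2E = 3·12 + 6·x = 36 + 6x.
Every vertex has degree 4, so 4V = 2E.
Euler: V − E + F = 2 ⇒ (2E)/4 − E + (12 + x) = 2.
Multiply by 8: 2·(2E) − 4·(2E) + 8·(12 + x) = 16, i.e. 96 + 8x − 2·(36 + 6x) = 16.
Collecting terms: −4x + 24 = 16, so −4x = −8, so x = 2.
Then 2E = 36 + 6·2 = 48, so E = 24, V = 2E/4 = 12, F = 12 + 2 = 14.

2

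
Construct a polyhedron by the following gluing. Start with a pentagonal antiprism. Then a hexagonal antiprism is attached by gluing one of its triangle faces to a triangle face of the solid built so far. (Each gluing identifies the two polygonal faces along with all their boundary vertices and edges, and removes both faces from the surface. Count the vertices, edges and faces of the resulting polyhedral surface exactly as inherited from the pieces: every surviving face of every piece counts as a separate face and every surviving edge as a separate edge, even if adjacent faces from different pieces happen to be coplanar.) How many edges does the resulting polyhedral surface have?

A pentagonal antiprism: V=10, E=20, F=12.
Attach a hexagonal antiprism (V=12, E=24, F=14) along a 3-gon: merge 3 vertices and 3 edges, delete both glued faces → V=19, E=41, F=24.
Check: V − E + F = 19 − 41 + 24 = 2.

41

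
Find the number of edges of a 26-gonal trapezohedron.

The n-trapezohedron (dual of the n-antiprism) has V = 2·26 + 2 = 54, E = 4·26 = 104, F = 2·26 = 52.

104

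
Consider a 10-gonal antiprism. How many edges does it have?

An antiprism on an n-gon has two n-gon caps and 2n triangles: V = 2·10 = 20, E = 4·10 = 40, F = 2·10 + 2 = 22.

40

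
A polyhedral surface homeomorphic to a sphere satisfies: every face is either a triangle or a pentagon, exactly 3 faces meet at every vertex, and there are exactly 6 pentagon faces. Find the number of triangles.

Let x be the number of triangles; then F = 6 + x.
Edge–face incidences: 2E = 5·6 + 3·x = 30 + 3x.
Every vertex has degree 3, so 3V = 2E.
Euler: V − E + F = 2 ⇒ (2E)/3 − E + (6 + x) = 2.
Multiply by 6: 2·(2E) − 3·(2E) + 6·(6 + x) = 12, i.e. 36 + 6x − (30 + 3x) = 12.
Collecting terms: 3x + 6 = 12, so 3x = 6, so x = 2.
Then 2E = 30 + 3·2 = 36, so E = 18, V = 2E/3 = 12, F = 6 + 2 = 8.

2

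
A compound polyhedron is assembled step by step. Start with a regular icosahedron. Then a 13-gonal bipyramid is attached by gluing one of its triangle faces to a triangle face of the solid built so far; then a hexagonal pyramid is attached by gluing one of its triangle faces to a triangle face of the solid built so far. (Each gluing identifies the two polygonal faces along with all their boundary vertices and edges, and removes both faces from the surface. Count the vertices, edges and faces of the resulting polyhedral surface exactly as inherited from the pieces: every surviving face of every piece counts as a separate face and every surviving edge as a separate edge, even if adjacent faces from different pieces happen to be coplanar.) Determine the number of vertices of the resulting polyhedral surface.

28

A regular icosahedron: V=12, E=30, F=20.
Attach a 13-gonal bipyramid (V=15, E=39, F=26) along a 3-gon: merge 3 vertices and 3 edges, delete both glued faces → V=24, E=66, F=44.
Attach a hexagonal pyramid (V=7, E=12, F=7) along a 3-gon: merge 3 vertices and 3 edges, delete both glued faces → V=28, E=75, F=49.
Check: V − E + F = 28 − 75 + 49 = 2.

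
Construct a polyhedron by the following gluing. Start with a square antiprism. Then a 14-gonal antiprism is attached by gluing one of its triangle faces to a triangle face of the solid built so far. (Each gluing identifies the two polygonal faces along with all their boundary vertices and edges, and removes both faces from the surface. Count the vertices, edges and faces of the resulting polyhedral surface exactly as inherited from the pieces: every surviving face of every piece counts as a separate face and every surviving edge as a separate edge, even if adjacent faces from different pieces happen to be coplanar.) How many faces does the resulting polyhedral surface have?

A square antiprism: V=8, E=16, F=10.
Attach a 14-gonal antiprism (V=28, E=56, F=30) along a 3-gon: merge 3 vertices and 3 edges, delete both glued faces → V=33, E=69, F=38.
Check: V − E + F = 33 − 69 + 38 = 2.

38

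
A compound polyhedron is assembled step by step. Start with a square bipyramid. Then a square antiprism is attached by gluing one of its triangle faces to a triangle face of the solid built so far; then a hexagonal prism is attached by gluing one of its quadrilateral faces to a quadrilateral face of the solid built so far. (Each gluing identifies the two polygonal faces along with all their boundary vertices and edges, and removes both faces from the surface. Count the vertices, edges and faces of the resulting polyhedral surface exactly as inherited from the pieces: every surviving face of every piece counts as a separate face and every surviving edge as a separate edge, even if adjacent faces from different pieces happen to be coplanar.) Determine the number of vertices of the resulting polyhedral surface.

A square bipyramid: V=6, E=12, F=8.
Attach a square antiprism (V=8, E=16, F=10) along a 3-gon: merge 3 vertices and 3 edges, delete both glued faces → V=11, E=25, F=16.
Attach a hexagonal prism (V=12, E=18, F=8) along a 4-gon: merge 4 vertices and 4 edges, delete both glued faces → V=19, E=39, F=22.
Check: V − E + F = 19 − 39 + 22 = 2.

19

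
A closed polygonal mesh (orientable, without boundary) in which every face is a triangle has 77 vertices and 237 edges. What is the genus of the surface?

2

Every face is a triangle and each edge borders two faces, so 3F = 2·237, giving F = 158.
χ = V − E + F = 77 − 237 + 158 = -2.
For a closed orientable surface χ = 2 − 2g, so g = (2 − (-2))/2 = 2.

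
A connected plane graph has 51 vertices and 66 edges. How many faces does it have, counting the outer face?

Euler's formula for a connected plane graph: V − E + F = 2, so F = 2 − 51 + 66 = 17.

17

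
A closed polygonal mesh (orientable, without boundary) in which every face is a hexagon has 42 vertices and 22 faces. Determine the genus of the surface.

2

Every face is a hexagon, so 2E = 6·22 = 132, giving E = 66.
χ = V − E + F = 42 − 66 + 22 = -2.
For a closed orientable surface χ = 2 − 2g, so g = (2 − (-2))/2 = 2.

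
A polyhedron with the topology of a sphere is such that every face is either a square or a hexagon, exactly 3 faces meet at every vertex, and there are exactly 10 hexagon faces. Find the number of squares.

6

Let x be the number of squares; then F = 10 + x.
Edge–face incidences: 2E = 6·10 + 4·x = 60 + 4x.
Every vertex has degree 3, so 3V = 2E.
Euler: V − E + F = 2 ⇒ (2E)/3 − E + (10 + x) = 2.
Multiply by 6: 2·(2E) − 3·(2E) + 6·(10 + x) = 12, i.e. 60 + 6x − (60 + 4x) = 12.
Collecting terms: 2x = 12, so x = 6.
Then 2E = 60 + 4·6 = 84, so E = 42, V = 2E/3 = 28, F = 10 + 6 = 16.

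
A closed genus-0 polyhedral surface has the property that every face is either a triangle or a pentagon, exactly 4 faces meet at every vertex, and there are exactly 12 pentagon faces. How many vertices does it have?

Let x be the number of triangles; then F = 12 + x.
Edge–face incidences: 2E = 5·12 + 3·x = 60 + 3x.
Every vertex has degree 4, so 4V = 2E.
Euler: V − E + F = 2 ⇒ (2E)/4 − E + (12 + x) = 2.
Multiply by 8: 2·(2E) − 4·(2E) + 8·(12 + x) = 16, i.e. 96 + 8x − 2·(60 + 3x) = 16.
Collecting terms: 2x − 24 = 16, so 2x = 40, so x = 20.
Then 2E = 60 + 3·20 = 120, so E = 60, V = 2E/4 = 30, F = 12 + 20 = 32.

30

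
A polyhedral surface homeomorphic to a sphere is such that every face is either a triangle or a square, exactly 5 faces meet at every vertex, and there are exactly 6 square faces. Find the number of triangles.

Let x be the number of triangles; then F = 6 + x.
Edge–face incidences: 2E = 4·6 + 3·x = 24 + 3x.
Every vertex has degree 5, so 5V = 2E.
Euler: V − E + F = 2 ⇒ (2E)/5 − E + (6 + x) = 2.
Multiply by 10: 2·(2E) − 5·(2E) + 10·(6 + x) = 20, i.e. 60 + 10x − 3·(24 + 3x) = 20.
Collecting terms: x − 12 = 20, so x = 32.
Then 2E = 24 + 3·32 = 120, so E = 60, V = 2E/5 = 24, F = 6 + 32 = 38.

32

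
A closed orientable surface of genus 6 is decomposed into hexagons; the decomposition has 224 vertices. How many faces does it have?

117

χ = 2 − 2·6 = -10, and every face is a hexagon so 6F = 2E.
V − E + F = -10 with E = 6F/2 gives 224 − (6/2 − 1)·F = -10, so F = 117 and E = 351.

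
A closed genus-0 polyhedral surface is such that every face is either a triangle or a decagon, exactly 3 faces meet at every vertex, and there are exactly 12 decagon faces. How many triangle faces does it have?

Let x be the number of triangles; then F = 12 + x.
Edge–face incidences: 2E = 10·12 + 3·x = 120 + 3x.
Every vertex has degree 3, so 3V = 2E.
Euler: V − E + F = 2 ⇒ (2E)/3 − E + (12 + x) = 2.
Multiply by 6: 2·(2E) − 3·(2E) + 6·(12 + x) = 12, i.e. 72 + 6x − (120 + 3x) = 12.
Collecting terms: 3x − 48 = 12, so 3x = 60, so x = 20.
Then 2E = 120 + 3·20 = 180, so E = 90, V = 2E/3 = 60, F = 12 + 20 = 32.

20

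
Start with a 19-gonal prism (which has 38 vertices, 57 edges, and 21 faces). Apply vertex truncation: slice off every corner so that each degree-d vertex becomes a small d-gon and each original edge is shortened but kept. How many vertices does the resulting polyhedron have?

Truncation replaces each original edge-end by a new vertex, so V′ = 2E = 114.
Each original edge survives, and each old vertex of degree d contributes d new edges; summing degrees gives Σd = 2E, so E′ = E + 2E = 3E = 171.
Each original face survives and each original vertex becomes one new face: F′ = F + V = 59.

114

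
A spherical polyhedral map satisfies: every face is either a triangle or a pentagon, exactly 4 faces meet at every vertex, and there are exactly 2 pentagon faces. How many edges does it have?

20

Let x be the number of triangles; then F = 2 + x.
Edge–face incidences: 2E = 5·2 + 3·x = 10 + 3x.
Every vertex has degree 4, so 4V = 2E.
Euler: V − E + F = 2 ⇒ (2E)/4 − E + (2 + x) = 2.
Multiply by 8: 2·(2E) − 4·(2E) + 8·(2 + x) = 16, i.e. 16 + 8x − 2·(10 + 3x) = 16.
Collecting terms: 2x − 4 = 16, so 2x = 20, so x = 10.
Then 2E = 10 + 3·10 = 40, so E = 20, V = 2E/4 = 10, F = 2 + 10 = 12.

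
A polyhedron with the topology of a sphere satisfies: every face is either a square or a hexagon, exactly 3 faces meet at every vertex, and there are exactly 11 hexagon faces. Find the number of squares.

Let x be the number of squares; then F = 11 + x.
Edge–face incidences: 2E = 6·11 + 4·x = 66 + 4x.
Every vertex has degree 3, so 3V = 2E.
Euler: V − E + F = 2 ⇒ (2E)/3 − E + (11 + x) = 2.
Multiply by 6: 2·(2E) − 3·(2E) + 6·(11 + x) = 12, i.e. 66 + 6x − (66 + 4x) = 12.
Collecting terms: 2x = 12, so x = 6.
Then 2E = 66 + 4·6 = 90, so E = 45, V = 2E/3 = 30, F = 11 + 6 = 17.

6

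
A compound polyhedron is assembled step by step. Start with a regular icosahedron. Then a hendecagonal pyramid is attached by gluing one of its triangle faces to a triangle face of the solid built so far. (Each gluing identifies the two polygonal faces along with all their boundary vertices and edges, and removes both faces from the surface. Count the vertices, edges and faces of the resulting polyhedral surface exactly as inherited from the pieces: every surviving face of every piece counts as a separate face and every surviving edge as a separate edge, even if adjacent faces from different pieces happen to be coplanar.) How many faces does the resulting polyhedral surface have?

A regular icosahedron: V=12, E=30, F=20.
Attach a hendecagonal pyramid (V=12, E=22, F=12) along a 3-gon: merge 3 vertices and 3 edges, delete both glued faces → V=21, E=49, F=30.
Check: V − E + F = 21 − 49 + 30 = 2.

30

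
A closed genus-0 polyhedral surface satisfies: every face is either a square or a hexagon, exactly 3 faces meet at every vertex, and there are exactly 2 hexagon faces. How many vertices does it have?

12

Let x be the number of squares; then F = 2 + x.
Edge–face incidences: 2E = 6·2 + 4·x = 12 + 4x.
Every vertex has degree 3, so 3V = 2E.
Euler: V − E + F = 2 ⇒ (2E)/3 − E + (2 + x) = 2.
Multiply by 6: 2·(2E) − 3·(2E) + 6·(2 + x) = 12, i.e. 12 + 6x − (12 + 4x) = 12.
Collecting terms: 2x = 12, so x = 6.
Then 2E = 12 + 4·6 = 36, so E = 18, V = 2E/3 = 12, F = 2 + 6 = 8.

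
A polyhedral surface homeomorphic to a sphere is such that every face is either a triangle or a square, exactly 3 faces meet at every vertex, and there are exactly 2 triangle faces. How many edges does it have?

9

Let x be the number of squares; then F = 2 + x.
Edge–face incidences: 2E = 3·2 + 4·x = 6 + 4x.
Every vertex has degree 3, so 3V = 2E.
Euler: V − E + F = 2 ⇒ (2E)/3 − E + (2 + x) = 2.
Multiply by 6: 2·(2E) − 3·(2E) + 6·(2 + x) = 12, i.e. 12 + 6x − (6 + 4x) = 12.
Collecting terms: 2x + 6 = 12, so 2x = 6, so x = 3.
Then 2E = 6 + 4·3 = 18, so E = 9, V = 2E/3 = 6, F = 2 + 3 = 5.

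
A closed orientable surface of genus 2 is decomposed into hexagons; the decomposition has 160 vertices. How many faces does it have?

81

χ = 2 − 2·2 = -2, and every face is a hexagon so 6F = 2E.
V − E + F = -2 with E = 6F/2 gives 160 − (6/2 − 1)·F = -2, so F = 81 and E = 243.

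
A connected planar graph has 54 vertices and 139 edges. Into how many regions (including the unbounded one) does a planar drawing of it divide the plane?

87

Euler's formula for a connected plane graph: V − E + F = 2, so F = 2 − 54 + 139 = 87.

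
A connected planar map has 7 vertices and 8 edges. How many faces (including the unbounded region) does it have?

Euler's formula for a connected plane graph: V − E + F = 2, so F = 2 − 7 + 8 = 3.

3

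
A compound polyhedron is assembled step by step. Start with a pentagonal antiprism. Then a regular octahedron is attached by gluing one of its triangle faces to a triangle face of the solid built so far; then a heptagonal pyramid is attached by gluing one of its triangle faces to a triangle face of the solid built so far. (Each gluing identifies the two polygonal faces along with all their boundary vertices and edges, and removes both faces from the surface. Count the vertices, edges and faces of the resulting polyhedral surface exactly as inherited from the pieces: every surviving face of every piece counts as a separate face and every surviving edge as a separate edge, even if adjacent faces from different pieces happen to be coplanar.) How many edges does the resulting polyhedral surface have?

40

A pentagonal antiprism: V=10, E=20, F=12.
Attach a regular octahedron (V=6, E=12, F=8) along a 3-gon: merge 3 vertices and 3 edges, delete both glued faces → V=13, E=29, F=18.
Attach a heptagonal pyramid (V=8, E=14, F=8) along a 3-gon: merge 3 vertices and 3 edges, delete both glued faces → V=18, E=40, F=24.
Check: V − E + F = 18 − 40 + 24 = 2.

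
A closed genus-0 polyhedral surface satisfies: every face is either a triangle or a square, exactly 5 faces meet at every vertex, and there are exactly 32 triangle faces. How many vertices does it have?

24

Let x be the number of squares; then F = 32 + x.
Edge–face incidences: 2E = 3·32 + 4·x = 96 + 4x.
Every vertex has degree 5, so 5V = 2E.
Euler: V − E + F = 2 ⇒ (2E)/5 − E + (32 + x) = 2.
Multiply by 10: 2·(2E) − 5·(2E) + 10·(32 + x) = 20, i.e. 320 + 10x − 3·(96 + 4x) = 20.
Collecting terms: −2x + 32 = 20, so −2x = −12, so x = 6.
Then 2E = 96 + 4·6 = 120, so E = 60, V = 2E/5 = 24, F = 32 + 6 = 38.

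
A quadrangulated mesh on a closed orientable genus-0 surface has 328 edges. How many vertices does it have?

166

χ = 2 − 2·0 = 2, and every face is a square so 4F = 2E.
F = 2E/4 = 164. Then V = 2 + E − F = 2 + 328 − 164 = 166.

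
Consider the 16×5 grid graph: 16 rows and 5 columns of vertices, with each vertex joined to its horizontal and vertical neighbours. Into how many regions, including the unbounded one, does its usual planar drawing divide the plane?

61

The grid has V = 16·5 = 80 vertices and E = 16·4 + 5·15 = 139 edges.
F = 2 − V + E = 2 − 80 + 139 = 61.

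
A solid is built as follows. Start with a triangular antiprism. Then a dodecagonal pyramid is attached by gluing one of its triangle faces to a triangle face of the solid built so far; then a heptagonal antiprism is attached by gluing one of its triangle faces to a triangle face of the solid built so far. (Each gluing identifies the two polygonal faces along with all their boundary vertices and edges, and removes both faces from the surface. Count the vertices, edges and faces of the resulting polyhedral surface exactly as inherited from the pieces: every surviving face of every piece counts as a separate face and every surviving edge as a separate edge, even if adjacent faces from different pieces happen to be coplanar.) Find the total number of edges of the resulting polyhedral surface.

A triangular antiprism: V=6, E=12, F=8.
Attach a dodecagonal pyramid (V=13, E=24, F=13) along a 3-gon: merge 3 vertices and 3 edges, delete both glued faces → V=16, E=33, F=19.
Attach a heptagonal antiprism (V=14, E=28, F=16) along a 3-gon: merge 3 vertices and 3 edges, delete both glued faces → V=27, E=58, F=33.
Check: V − E + F = 27 − 58 + 33 = 2.

58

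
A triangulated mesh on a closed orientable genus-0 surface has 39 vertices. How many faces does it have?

χ = 2 − 2·0 = 2, and every face is a triangle so 3F = 2E.
V − E + F = 2 with E = 3F/2 gives 39 − (3/2 − 1)·F = 2, so F = 74 and E = 111.

74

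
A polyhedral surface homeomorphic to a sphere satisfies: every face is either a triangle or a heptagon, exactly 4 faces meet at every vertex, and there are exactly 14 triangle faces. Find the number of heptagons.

2

Let x be the number of heptagons; then F = 14 + x.
Edge–face incidences: 2E = 3·14 + 7·x = 42 + 7x.
Every vertex has degree 4, so 4V = 2E.
Euler: V − E + F = 2 ⇒ (2E)/4 − E + (14 + x) = 2.
Multiply by 8: 2·(2E) − 4·(2E) + 8·(14 + x) = 16, i.e. 112 + 8x − 2·(42 + 7x) = 16.
Collecting terms: −6x + 28 = 16, so −6x = −12, so x = 2.
Then 2E = 42 + 7·2 = 56, so E = 28, V = 2E/4 = 14, F = 14 + 2 = 16.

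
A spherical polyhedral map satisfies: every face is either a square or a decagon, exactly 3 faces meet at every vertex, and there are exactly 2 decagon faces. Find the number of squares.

10

Let x be the number of squares; then F = 2 + x.
Edge–face incidences: 2E = 10·2 + 4·x = 20 + 4x.
Every vertex has degree 3, so 3V = 2E.
Euler: V − E + F = 2 ⇒ (2E)/3 − E + (2 + x) = 2.
Multiply by 6: 2·(2E) − 3·(2E) + 6·(2 + x) = 12, i.e. 12 + 6x − (20 + 4x) = 12.
Collecting terms: 2x − 8 = 12, so 2x = 20, so x = 10.
Then 2E = 20 + 4·10 = 60, so E = 30, V = 2E/3 = 20, F = 2 + 10 = 12.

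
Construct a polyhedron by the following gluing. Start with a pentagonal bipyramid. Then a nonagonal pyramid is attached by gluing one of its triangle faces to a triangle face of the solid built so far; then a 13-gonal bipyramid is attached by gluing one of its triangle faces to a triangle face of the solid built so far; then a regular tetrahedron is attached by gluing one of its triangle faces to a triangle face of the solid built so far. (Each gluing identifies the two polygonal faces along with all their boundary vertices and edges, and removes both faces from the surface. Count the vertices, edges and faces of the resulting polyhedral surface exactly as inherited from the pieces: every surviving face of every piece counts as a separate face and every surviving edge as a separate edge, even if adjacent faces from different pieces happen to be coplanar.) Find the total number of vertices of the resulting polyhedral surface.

27

A pentagonal bipyramid: V=7, E=15, F=10.
Attach a nonagonal pyramid (V=10, E=18, F=10) along a 3-gon: merge 3 vertices and 3 edges, delete both glued faces → V=14, E=30, F=18.
Attach a 13-gonal bipyramid (V=15, E=39, F=26) along a 3-gon: merge 3 vertices and 3 edges, delete both glued faces → V=26, E=66, F=42.
Attach a regular tetrahedron (V=4, E=6, F=4) along a 3-gon: merge 3 vertices and 3 edges, delete both glued faces → V=27, E=69, F=44.
Check: V − E + F = 27 − 69 + 44 = 2.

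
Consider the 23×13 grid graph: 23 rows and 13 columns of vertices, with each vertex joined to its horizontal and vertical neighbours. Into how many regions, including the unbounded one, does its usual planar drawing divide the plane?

The grid has V = 23·13 = 299 vertices and E = 23·12 + 13·22 = 562 edges.
F = 2 − V + E = 2 − 299 + 562 = 265.

265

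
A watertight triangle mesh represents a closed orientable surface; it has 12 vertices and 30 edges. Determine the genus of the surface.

Every face is a triangle and each edge borders two faces, so 3F = 2·30, giving F = 20.
χ = V − E + F = 12 − 30 + 20 = 2.
For a closed orientable surface χ = 2 − 2g, so g = (2 − (2))/2 = 0.

0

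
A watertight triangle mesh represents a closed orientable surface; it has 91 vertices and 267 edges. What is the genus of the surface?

Every face is a triangle and each edge borders two faces, so 3F = 2·267, giving F = 178.
χ = V − E + F = 91 − 267 + 178 = 2.
For a closed orientable surface χ = 2 − 2g, so g = (2 − (2))/2 = 0.

0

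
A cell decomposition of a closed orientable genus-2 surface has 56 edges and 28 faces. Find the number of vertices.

For a closed orientable surface of genus 2, χ = 2 − 2·2 = -2.
V = -2 + E − F = -2 + 56 − 28 = 26.

26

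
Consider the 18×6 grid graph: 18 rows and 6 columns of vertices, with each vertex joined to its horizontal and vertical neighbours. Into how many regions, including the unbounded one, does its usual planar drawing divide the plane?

The grid has V = 18·6 = 108 vertices and E = 18·5 + 6·17 = 192 edges.
F = 2 − V + E = 2 − 108 + 192 = 86.

86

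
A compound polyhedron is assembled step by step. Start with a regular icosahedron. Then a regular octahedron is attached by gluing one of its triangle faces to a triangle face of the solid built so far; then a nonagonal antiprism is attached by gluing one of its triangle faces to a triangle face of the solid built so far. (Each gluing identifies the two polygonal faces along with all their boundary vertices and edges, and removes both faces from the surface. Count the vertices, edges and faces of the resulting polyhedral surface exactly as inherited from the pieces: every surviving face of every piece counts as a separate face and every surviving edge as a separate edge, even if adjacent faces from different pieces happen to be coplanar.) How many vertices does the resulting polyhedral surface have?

30

A regular icosahedron: V=12, E=30, F=20.
Attach a regular octahedron (V=6, E=12, F=8) along a 3-gon: merge 3 vertices and 3 edges, delete both glued faces → V=15, E=39, F=26.
Attach a nonagonal antiprism (V=18, E=36, F=20) along a 3-gon: merge 3 vertices and 3 edges, delete both glued faces → V=30, E=72, F=44.
Check: V − E + F = 30 − 72 + 44 = 2.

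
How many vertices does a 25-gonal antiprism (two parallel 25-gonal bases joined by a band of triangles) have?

An antiprism on an n-gon has two n-gon caps and 2n triangles: V = 2·25 = 50, E = 4·25 = 100, F = 2·25 + 2 = 52.

50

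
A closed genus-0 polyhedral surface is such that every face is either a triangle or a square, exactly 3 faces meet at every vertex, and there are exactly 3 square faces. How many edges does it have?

Let x be the number of triangles; then F = 3 + x.
Edge–face incidences: 2E = 4·3 + 3·x = 12 + 3x.
Every vertex has degree 3, so 3V = 2E.
Euler: V − E + F = 2 ⇒ (2E)/3 − E + (3 + x) = 2.
Multiply by 6: 2·(2E) − 3·(2E) + 6·(3 + x) = 12, i.e. 18 + 6x − (12 + 3x) = 12.
Collecting terms: 3x + 6 = 12, so 3x = 6, so x = 2.
Then 2E = 12 + 3·2 = 18, so E = 9, V = 2E/3 = 6, F = 3 + 2 = 5.

9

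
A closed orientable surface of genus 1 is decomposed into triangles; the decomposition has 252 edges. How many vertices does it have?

84

χ = 2 − 2·1 = 0, and every face is a triangle so 3F = 2E.
F = 2E/3 = 168. Then V = 0 + E − F = 0 + 252 − 168 = 84.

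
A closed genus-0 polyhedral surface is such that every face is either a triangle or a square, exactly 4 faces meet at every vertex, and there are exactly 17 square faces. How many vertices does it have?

23

Let x be the number of triangles; then F = 17 + x.
Edge–face incidences: 2E = 4·17 + 3·x = 68 + 3x.
Every vertex has degree 4, so 4V = 2E.
Euler: V − E + F = 2 ⇒ (2E)/4 − E + (17 + x) = 2.
Multiply by 8: 2·(2E) − 4·(2E) + 8·(17 + x) = 16, i.e. 136 + 8x − 2·(68 + 3x) = 16.
Collecting terms: 2x = 16, so x = 8.
Then 2E = 68 + 3·8 = 92, so E = 46, V = 2E/4 = 23, F = 17 + 8 = 25.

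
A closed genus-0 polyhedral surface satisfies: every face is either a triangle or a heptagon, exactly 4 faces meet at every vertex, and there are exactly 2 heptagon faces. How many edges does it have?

28

Let x be the number of triangles; then F = 2 + x.
Edge–face incidences: 2E = 7·2 + 3·x = 14 + 3x.
Every vertex has degree 4, so 4V = 2E.
Euler: V − E + F = 2 ⇒ (2E)/4 − E + (2 + x) = 2.
Multiply by 8: 2·(2E) − 4·(2E) + 8·(2 + x) = 16, i.e. 16 + 8x − 2·(14 + 3x) = 16.
Collecting terms: 2x − 12 = 16, so 2x = 28, so x = 14.
Then 2E = 14 + 3·14 = 56, so E = 28, V = 2E/4 = 14, F = 2 + 14 = 16.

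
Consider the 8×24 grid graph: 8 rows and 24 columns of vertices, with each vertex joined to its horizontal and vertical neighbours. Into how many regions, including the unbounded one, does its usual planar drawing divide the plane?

162

The grid has V = 8·24 = 192 vertices and E = 8·23 + 24·7 = 352 edges.
F = 2 − V + E = 2 − 192 + 352 = 162.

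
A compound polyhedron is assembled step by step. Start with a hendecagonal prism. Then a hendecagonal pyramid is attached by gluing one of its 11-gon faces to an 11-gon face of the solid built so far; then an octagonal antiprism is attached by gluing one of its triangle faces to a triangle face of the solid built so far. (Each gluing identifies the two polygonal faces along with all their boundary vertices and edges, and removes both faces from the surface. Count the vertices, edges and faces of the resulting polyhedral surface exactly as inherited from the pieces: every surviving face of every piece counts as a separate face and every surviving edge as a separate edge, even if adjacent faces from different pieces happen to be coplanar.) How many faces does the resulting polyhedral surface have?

A hendecagonal prism: V=22, E=33, F=13.
Attach a hendecagonal pyramid (V=12, E=22, F=12) along an 11-gon: merge 11 vertices and 11 edges, delete both glued faces → V=23, E=44, F=23.
Attach an octagonal antiprism (V=16, E=32, F=18) along a 3-gon: merge 3 vertices and 3 edges, delete both glued faces → V=36, E=73, F=39.
Check: V − E + F = 36 − 73 + 39 = 2.

39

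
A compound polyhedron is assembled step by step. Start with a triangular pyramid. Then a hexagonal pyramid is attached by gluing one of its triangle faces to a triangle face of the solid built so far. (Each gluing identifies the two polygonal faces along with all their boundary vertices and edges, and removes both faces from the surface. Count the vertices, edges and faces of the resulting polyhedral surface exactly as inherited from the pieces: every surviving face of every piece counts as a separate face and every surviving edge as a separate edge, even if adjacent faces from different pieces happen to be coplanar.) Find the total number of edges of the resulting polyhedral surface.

A triangular pyramid: V=4, E=6, F=4.
Attach a hexagonal pyramid (V=7, E=12, F=7) along a 3-gon: merge 3 vertices and 3 edges, delete both glued faces → V=8, E=15, F=9.
Check: V − E + F = 8 − 15 + 9 = 2.

15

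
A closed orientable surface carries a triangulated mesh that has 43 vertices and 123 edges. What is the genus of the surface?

Every face is a triangle and each edge borders two faces, so 3F = 2·123, giving F = 82.
χ = V − E + F = 43 − 123 + 82 = 2.
For a closed orientable surface χ = 2 − 2g, so g = (2 − (2))/2 = 0.

0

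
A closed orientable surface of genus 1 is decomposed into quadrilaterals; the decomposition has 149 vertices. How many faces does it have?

χ = 2 − 2·1 = 0, and every face is a square so 4F = 2E.
V − E + F = 0 with E = 4F/2 gives 149 − (4/2 − 1)·F = 0, so F = 149 and E = 298.

149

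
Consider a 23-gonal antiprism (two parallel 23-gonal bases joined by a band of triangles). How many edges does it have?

An antiprism on an n-gon has two n-gon caps and 2n triangles: V = 2·23 = 46, E = 4·23 = 92, F = 2·23 + 2 = 48.

92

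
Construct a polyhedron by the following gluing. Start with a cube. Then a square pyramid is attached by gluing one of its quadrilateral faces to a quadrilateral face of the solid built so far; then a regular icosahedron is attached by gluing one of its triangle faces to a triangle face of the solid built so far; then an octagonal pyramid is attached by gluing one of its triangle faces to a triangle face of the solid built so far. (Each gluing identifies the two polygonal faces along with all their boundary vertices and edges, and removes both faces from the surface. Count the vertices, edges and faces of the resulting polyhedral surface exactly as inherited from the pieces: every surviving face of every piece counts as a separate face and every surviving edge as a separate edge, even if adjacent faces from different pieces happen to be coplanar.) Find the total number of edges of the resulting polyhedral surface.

56

A cube: V=8, E=12, F=6.
Attach a square pyramid (V=5, E=8, F=5) along a 4-gon: merge 4 vertices and 4 edges, delete both glued faces → V=9, E=16, F=9.
Attach a regular icosahedron (V=12, E=30, F=20) along a 3-gon: merge 3 vertices and 3 edges, delete both glued faces → V=18, E=43, F=27.
Attach an octagonal pyramid (V=9, E=16, F=9) along a 3-gon: merge 3 vertices and 3 edges, delete both glued faces → V=24, E=56, F=34.
Check: V − E + F = 24 − 56 + 34 = 2.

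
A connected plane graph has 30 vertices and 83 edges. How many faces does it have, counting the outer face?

55

Euler's formula for a connected plane graph: V − E + F = 2, so F = 2 − 30 + 83 = 55.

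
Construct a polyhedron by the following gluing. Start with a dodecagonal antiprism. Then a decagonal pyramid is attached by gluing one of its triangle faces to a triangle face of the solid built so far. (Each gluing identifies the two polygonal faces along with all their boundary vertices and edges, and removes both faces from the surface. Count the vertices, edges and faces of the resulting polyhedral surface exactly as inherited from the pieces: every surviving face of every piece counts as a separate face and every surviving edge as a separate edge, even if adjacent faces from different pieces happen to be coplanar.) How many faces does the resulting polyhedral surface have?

35

A dodecagonal antiprism: V=24, E=48, F=26.
Attach a decagonal pyramid (V=11, E=20, F=11) along a 3-gon: merge 3 vertices and 3 edges, delete both glued faces → V=32, E=65, F=35.
Check: V − E + F = 32 − 65 + 35 = 2.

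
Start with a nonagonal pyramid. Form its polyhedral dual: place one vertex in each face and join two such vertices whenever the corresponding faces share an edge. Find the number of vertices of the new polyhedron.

The base solid has V = 10, E = 18, F = 10.
The dual swaps V and F and preserves E: V′ = F = 10, E′ = E = 18, F′ = V = 10.

10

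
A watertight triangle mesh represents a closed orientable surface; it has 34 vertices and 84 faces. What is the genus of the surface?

5

Every face is a triangle, so 2E = 3·84 = 252, giving E = 126.
χ = V − E + F = 34 − 126 + 84 = -8.
For a closed orientable surface χ = 2 − 2g, so g = (2 − (-8))/2 = 5.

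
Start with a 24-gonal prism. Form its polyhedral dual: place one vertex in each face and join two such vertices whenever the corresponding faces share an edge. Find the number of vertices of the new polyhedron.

26

The base solid has V = 48, E = 72, F = 26.
The dual swaps V and F and preserves E: V′ = F = 26, E′ = E = 72, F′ = V = 48.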